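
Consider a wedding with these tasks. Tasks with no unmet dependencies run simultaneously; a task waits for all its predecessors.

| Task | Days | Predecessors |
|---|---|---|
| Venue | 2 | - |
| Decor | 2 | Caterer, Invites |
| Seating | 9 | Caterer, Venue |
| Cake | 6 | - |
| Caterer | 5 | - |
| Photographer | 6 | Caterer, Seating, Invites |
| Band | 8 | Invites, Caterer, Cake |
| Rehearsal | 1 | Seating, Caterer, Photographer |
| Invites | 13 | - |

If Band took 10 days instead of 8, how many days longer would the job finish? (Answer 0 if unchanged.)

2

Actual critical path: Invites→Band = 13+8 = 21 ⇒ 21 days.
Since Band is critical, the +2 change carries straight to that chain (now 23 days).
The critical path is still Invites→Band; finish is now 23 days.
Change in finish: 23 − 21 = +2 days.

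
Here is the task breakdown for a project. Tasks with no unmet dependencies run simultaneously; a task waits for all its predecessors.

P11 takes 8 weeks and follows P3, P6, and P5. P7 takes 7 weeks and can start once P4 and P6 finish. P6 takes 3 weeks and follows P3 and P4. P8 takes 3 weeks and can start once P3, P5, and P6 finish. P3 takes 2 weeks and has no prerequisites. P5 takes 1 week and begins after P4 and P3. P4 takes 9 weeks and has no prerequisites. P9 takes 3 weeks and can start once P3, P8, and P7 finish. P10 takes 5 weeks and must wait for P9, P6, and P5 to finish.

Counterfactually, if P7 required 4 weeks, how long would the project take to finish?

Baseline: P4→P6→P7→P9→P10 = 9+3+7+3+5 = 27 → 27 weeks.
P7 is on the critical path; changing it to 4 makes that path 24 weeks.
The critical path is still P4→P6→P7→P9→P10; finish is now 24 weeks.

24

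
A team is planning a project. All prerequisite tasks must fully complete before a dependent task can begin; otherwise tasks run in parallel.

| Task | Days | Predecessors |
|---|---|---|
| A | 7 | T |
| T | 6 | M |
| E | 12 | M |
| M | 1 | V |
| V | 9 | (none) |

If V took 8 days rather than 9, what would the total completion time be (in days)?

The binding path is V→M→T→A = 9+1+6+7 = 23; finish at 23 days.
V is on the critical path; changing it to 8 makes that path 22 days.
No other chain overtakes it, so the finish is 22 days.

22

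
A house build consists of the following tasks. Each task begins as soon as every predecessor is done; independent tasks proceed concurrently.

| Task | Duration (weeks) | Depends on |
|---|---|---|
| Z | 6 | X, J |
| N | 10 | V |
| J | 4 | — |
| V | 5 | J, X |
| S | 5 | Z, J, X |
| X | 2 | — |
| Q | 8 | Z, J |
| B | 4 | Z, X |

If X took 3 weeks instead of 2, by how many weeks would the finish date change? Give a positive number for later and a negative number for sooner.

Actual critical path: J→V→N = 4+5+10 = 19 ⇒ 19 weeks.
X has 2 weeks of float (longest path through it is 17).
The critical path is still J→V→N; finish is now 19 weeks.
Change in finish: 19 − 19 = +0 weeks.

0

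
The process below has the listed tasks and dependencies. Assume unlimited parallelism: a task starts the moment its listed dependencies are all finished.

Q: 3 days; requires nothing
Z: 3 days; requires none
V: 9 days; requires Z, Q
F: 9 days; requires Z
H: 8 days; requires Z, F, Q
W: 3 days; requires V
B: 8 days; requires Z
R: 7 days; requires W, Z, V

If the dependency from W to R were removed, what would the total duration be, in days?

20

With the dependency in place, Q→V→W→R = 3+9+3+7 = 22 sets the finish at 22 days.
Without W→R, R's earliest start moves from 15 to 12.
New critical path: Z→F→H = 3+9+8 = 20 ⇒ 20 days.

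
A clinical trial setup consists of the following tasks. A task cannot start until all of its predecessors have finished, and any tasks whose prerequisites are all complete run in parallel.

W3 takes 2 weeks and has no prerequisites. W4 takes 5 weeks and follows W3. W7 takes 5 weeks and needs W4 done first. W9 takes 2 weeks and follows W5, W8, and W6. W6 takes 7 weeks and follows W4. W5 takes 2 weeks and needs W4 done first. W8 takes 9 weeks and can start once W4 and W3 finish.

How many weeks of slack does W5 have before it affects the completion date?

W3→W4→W8→W9 = 2+5+9+2 = 18 sets the makespan at 18 weeks.
W5 finishes as early as 9 and must finish by 16.
Float = 18 − 11 = 7.

7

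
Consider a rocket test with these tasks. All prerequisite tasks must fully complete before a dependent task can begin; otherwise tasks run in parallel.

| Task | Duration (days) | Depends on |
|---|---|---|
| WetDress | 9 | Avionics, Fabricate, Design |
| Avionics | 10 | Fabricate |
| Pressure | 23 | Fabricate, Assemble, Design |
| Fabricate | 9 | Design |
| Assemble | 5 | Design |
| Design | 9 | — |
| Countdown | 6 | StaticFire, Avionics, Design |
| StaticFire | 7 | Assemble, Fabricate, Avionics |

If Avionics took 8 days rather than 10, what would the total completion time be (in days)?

41

Critical path before the change: Design→Fabricate→Avionics→StaticFire→Countdown = 9+9+10+7+6 = 41 giving 41 days.
Avionics is on the critical path; changing it to 8 makes that path 39 days.
New critical path: Design→Fabricate→Pressure = 9+9+23 = 41 ⇒ 41 days.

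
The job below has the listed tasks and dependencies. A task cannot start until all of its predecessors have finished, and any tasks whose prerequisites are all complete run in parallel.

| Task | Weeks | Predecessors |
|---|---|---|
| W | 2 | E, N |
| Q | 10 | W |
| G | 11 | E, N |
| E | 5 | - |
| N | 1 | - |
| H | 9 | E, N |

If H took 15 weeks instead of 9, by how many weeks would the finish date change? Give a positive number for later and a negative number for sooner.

The binding path is E→W→Q = 5+2+10 = 17; finish at 17 weeks.
H is off the critical path — its longest chain is 14 weeks, giving 3 of slack.
The binding chain switches to E→H = 5+15 = 20; finish 20 weeks.
Change in finish: 20 − 17 = +3 weeks.

3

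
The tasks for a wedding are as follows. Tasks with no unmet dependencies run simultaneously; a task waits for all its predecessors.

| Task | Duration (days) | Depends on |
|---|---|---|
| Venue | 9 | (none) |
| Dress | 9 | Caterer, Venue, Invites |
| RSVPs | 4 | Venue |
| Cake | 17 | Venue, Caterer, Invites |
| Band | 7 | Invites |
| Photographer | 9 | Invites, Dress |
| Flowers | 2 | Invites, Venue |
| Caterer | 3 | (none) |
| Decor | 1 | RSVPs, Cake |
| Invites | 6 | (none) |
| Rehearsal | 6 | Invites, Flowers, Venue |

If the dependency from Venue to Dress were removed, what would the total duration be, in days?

Before: longest chain Venue→Dress→Photographer = 9+9+9 = 27, finish 27.
Without Venue→Dress, Dress's earliest start moves from 9 to 6.
The longest chain is now Venue→Cake→Decor = 9+17+1 = 27, so the project takes 27 days.

27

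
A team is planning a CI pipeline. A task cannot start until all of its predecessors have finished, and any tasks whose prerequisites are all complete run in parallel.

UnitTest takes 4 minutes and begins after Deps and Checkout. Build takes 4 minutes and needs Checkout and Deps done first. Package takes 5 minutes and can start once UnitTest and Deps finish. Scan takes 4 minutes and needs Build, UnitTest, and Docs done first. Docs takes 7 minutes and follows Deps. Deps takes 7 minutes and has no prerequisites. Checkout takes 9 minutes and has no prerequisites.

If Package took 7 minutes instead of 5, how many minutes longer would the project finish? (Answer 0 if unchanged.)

Critical path before the change: Checkout→UnitTest→Package = 9+4+5 = 18 giving 18 minutes.
Package lies on that path, so at 7 minutes the path becomes 20 minutes.
The critical path is still Checkout→UnitTest→Package; finish is now 20 minutes.
Change in finish: 20 − 18 = +2 minutes.

2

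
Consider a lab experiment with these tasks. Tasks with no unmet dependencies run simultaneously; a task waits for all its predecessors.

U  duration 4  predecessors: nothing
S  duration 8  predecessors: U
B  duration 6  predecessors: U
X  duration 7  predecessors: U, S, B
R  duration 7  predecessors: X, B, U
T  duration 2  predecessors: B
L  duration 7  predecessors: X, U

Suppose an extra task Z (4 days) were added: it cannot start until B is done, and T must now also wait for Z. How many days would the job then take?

26

Originally the job takes 26 days.
With Z inserted, T now waits for max(B, Z).
New critical path: U→S→X→R = 4+8+7+7 = 26 ⇒ 26 days.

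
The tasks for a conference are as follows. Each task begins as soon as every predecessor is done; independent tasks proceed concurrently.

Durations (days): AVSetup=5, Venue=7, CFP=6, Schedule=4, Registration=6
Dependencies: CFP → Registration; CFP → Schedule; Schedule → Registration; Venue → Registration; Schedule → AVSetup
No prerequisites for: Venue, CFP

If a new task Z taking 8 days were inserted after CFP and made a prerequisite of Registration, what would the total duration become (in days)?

Originally the job takes 16 days.
With Z inserted, Registration now waits for max(Schedule, Venue, CFP, Z).
New critical path: CFP→Z→Registration = 6+8+6 = 20 ⇒ 20 days.

20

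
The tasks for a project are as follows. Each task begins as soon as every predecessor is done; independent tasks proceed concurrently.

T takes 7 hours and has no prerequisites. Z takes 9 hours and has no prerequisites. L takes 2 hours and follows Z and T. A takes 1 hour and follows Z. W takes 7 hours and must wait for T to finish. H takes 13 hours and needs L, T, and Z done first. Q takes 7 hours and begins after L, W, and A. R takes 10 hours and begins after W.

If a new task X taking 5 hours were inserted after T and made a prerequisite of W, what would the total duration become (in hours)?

Originally the plan takes 24 hours.
With X inserted, W now waits for max(T, X).
New critical path: T→X→W→R = 7+5+7+10 = 29 ⇒ 29 hours.

29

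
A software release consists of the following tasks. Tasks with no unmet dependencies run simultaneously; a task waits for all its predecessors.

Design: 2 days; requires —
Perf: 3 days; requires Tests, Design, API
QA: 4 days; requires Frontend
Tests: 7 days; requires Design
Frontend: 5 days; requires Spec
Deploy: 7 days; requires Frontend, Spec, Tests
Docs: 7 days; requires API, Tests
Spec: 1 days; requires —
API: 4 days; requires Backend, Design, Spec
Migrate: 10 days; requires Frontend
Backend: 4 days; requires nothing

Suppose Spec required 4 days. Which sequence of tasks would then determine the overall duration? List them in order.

As given, the longest chain is Spec→Frontend→Migrate = 1+5+10 = 16, so the finish is 16 days.
Spec lies on that path, so at 4 days the path becomes 19 days.
The critical path is still Spec→Frontend→Migrate; finish is now 19 days.

Spec, Frontend, Migrate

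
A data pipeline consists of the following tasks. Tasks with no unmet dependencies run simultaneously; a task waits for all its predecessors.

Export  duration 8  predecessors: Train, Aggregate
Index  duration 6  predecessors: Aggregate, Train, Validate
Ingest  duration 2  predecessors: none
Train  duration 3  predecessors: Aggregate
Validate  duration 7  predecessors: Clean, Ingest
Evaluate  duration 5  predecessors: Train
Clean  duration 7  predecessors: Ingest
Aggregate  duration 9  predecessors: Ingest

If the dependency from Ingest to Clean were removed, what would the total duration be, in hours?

22

Original critical path: Ingest→Clean→Validate→Index = 2+7+7+6 = 22 ⇒ 22 hours.
Without Ingest→Clean, Clean's earliest start moves from 2 to 0.
New critical path: Ingest→Aggregate→Train→Export = 2+9+3+8 = 22 ⇒ 22 hours.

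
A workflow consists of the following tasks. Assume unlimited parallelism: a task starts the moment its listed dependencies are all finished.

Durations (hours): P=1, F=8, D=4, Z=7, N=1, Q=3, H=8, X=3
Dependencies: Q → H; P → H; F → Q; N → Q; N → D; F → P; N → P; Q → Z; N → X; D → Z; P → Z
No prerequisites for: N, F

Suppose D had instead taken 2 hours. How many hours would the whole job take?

Baseline: F→Q→H = 8+3+8 = 19 → 19 hours.
The longest path through D is only 12 hours, so D has float 7.
The critical path is still F→Q→H; finish is now 19 hours.

19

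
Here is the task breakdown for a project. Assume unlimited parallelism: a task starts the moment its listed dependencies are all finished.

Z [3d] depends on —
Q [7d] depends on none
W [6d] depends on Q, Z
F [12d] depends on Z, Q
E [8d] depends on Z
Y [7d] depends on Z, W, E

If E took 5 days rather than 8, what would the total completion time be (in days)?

20

The binding path is Q→W→Y = 7+6+7 = 20; finish at 20 days.
E is off the critical path — its longest chain is 18 days, giving 2 of slack.
No other chain overtakes it, so the finish is 20 days.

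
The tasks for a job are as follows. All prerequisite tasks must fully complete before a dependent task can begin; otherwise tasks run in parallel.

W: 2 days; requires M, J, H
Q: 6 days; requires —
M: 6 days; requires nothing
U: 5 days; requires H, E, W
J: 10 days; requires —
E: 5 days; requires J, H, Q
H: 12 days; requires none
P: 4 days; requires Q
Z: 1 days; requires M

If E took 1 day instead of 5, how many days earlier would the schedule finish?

3

Critical path before the change: H→E→U = 12+5+5 = 22 giving 22 days.
Since E is critical, the -4 change carries straight to that chain (now 18 days).
Now H→W→U = 12+2+5 = 19 is longest, so the finish becomes 19 days.
Change in finish: 19 − 22 = -3 days.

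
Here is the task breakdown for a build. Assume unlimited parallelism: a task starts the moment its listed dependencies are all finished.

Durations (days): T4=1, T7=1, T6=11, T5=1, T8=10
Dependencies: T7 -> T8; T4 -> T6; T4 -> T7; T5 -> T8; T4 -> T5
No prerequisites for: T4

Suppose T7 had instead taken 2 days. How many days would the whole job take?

Critical path before the change: T4→T7→T8 = 1+1+10 = 12 giving 12 days.
Since T7 is critical, the +1 change carries straight to that chain (now 13 days).
That remains the longest chain; total 13 days.

13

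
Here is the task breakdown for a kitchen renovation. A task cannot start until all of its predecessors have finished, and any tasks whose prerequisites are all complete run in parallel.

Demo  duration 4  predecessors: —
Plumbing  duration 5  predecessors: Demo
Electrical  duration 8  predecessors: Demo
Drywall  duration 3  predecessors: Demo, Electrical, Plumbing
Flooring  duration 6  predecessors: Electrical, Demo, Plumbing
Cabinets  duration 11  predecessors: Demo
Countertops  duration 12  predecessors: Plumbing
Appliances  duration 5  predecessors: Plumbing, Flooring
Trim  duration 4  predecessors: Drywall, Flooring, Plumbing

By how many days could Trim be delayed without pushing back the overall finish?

1

Critical path: Demo→Electrical→Flooring→Appliances = 4+8+6+5 = 23, so the finish is 23 days.
The longest chain containing Trim totals 22 days.
So Trim can slip 23 − 22 = 1 day.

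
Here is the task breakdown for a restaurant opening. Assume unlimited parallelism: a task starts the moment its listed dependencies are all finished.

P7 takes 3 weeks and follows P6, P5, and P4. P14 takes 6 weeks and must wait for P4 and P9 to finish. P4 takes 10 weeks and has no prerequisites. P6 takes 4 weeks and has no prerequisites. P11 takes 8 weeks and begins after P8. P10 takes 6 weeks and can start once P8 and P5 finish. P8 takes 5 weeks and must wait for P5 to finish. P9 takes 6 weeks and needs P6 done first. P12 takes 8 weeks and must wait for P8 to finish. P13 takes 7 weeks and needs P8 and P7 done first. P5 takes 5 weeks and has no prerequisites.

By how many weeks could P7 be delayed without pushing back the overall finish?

P4→P7→P13 = 10+3+7 = 20 sets the makespan at 20 weeks.
The longest chain containing P7 totals 20 weeks.
Float = 20 − 20 = 0.

0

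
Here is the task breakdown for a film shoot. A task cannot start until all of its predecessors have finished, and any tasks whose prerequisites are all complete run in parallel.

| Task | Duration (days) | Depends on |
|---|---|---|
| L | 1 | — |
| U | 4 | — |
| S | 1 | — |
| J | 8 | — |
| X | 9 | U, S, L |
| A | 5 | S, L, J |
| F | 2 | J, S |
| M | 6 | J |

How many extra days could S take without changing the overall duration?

4

The longest chain is J→M = 8+6 = 14; overall finish 14 days.
S finishes as early as 1 and must finish by 5.
So S can slip 5 − 1 = 4 days.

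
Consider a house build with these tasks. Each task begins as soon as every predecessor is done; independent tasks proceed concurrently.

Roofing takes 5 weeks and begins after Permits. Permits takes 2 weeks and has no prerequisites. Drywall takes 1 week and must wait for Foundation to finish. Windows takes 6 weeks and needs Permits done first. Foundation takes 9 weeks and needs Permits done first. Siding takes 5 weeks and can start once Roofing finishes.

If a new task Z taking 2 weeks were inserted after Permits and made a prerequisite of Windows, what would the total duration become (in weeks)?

Originally the house build takes 12 weeks.
With Z inserted, Windows now waits for max(Permits, Z).
New critical path: Permits→Foundation→Drywall = 2+9+1 = 12 ⇒ 12 weeks.

12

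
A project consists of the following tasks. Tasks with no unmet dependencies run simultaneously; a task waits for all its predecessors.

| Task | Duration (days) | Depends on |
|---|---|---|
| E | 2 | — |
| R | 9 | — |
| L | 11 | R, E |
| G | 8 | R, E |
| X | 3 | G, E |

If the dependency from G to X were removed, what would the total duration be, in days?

20

With the dependency in place, R→L = 9+11 = 20 sets the finish at 20 days.
Without G→X, X's earliest start moves from 17 to 2.
New critical path: R→L = 9+11 = 20 ⇒ 20 days.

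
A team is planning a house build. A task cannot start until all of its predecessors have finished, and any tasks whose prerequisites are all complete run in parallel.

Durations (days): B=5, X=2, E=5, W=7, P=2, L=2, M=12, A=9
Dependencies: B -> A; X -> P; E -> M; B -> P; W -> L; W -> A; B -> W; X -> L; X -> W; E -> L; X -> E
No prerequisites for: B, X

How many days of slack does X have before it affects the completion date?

2

The longest chain is B→W→A = 5+7+9 = 21; overall finish 21 days.
The longest chain containing X totals 19 days.
So X can slip 4 − 2 = 2 days.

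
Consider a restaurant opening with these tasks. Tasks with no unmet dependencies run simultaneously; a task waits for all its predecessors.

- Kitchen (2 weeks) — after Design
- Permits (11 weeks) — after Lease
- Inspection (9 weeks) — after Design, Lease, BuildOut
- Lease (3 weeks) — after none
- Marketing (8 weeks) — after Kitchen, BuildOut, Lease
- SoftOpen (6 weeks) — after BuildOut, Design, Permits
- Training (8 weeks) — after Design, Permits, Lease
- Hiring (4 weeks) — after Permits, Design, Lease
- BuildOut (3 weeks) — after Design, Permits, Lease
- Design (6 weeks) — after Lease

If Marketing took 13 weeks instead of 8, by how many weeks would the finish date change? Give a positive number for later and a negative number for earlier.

As given, the longest chain is Lease→Permits→BuildOut→Inspection = 3+11+3+9 = 26, so the finish is 26 weeks.
The longest path through Marketing is only 25 weeks, so Marketing has float 1.
New critical path: Lease→Permits→BuildOut→Marketing = 3+11+3+13 = 30 ⇒ 30 weeks.
Change in finish: 30 − 26 = +4 weeks.

4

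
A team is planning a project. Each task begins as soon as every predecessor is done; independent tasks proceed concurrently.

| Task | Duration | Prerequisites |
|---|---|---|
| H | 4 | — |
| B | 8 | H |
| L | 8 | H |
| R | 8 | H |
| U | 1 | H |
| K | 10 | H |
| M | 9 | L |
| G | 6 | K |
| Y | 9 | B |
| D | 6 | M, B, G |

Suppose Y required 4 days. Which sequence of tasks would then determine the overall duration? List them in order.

As given, the longest chain is H→L→M→D = 4+8+9+6 = 27, so the finish is 27 days.
Y has 6 days of float (longest path through it is 21).
The critical path is still H→L→M→D; finish is now 27 days.

H, L, M, D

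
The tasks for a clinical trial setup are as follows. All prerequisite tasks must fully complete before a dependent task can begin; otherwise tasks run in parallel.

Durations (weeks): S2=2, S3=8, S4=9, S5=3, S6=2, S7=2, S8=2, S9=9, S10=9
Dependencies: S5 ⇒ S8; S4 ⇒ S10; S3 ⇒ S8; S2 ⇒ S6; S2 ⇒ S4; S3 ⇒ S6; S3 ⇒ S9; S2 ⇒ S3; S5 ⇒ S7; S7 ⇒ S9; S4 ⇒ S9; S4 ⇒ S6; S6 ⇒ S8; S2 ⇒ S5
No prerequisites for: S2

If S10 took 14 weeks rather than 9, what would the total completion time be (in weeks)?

25

As given, the longest chain is S2→S4→S10 = 2+9+9 = 20, so the finish is 20 weeks.
S10 is on the critical path; changing it to 14 makes that path 25 weeks.
The critical path is still S2→S4→S10; finish is now 25 weeks.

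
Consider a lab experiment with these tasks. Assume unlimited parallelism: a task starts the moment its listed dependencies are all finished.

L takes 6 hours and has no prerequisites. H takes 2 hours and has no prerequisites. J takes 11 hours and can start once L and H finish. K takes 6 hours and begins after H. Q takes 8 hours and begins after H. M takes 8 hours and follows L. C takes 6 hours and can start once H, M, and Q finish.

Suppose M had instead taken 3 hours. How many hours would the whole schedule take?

As given, the longest chain is L→M→C = 6+8+6 = 20, so the finish is 20 hours.
Since M is critical, the -5 change carries straight to that chain (now 15 hours).
The binding chain switches to L→J = 6+11 = 17; finish 17 hours.

17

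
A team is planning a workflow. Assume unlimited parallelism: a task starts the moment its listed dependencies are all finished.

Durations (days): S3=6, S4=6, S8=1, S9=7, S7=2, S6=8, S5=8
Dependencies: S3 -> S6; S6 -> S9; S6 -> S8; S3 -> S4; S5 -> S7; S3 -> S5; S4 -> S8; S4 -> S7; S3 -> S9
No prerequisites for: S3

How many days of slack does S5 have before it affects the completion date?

The longest chain is S3→S6→S9 = 6+8+7 = 21; overall finish 21 days.
The longest chain containing S5 totals 16 days.
Slack of S5 = 11 − 6 = 5 days.

5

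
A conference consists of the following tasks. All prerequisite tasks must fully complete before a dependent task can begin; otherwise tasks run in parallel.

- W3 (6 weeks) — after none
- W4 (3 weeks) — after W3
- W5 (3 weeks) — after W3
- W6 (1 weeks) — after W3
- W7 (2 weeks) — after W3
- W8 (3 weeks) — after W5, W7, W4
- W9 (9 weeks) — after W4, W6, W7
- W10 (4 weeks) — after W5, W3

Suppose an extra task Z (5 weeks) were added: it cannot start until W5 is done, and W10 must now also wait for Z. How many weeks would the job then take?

Originally the job takes 18 weeks.
With Z inserted, W10 now waits for max(W5, W3, Z).
New critical path: W3→W4→W9 = 6+3+9 = 18 ⇒ 18 weeks.

18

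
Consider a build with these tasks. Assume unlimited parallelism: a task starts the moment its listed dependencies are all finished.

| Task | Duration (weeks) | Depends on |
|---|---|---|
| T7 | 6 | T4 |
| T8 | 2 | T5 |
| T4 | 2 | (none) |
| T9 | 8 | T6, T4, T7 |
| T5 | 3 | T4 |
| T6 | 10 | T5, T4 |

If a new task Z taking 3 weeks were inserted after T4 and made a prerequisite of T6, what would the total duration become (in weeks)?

23

Originally the job takes 23 weeks.
With Z inserted, T6 now waits for max(T5, T4, Z).
New critical path: T4→Z→T6→T9 = 2+3+10+8 = 23 ⇒ 23 weeks.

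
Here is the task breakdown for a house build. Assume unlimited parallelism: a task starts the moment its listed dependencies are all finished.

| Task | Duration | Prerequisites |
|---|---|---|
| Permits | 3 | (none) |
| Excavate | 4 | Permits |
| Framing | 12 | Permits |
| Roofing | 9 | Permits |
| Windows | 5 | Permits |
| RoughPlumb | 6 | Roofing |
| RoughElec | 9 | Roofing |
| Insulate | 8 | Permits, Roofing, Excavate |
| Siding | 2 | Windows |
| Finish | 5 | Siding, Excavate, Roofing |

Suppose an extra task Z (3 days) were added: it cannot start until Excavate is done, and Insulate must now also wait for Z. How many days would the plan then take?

21

Originally the plan takes 21 days.
With Z inserted, Insulate now waits for max(Permits, Roofing, Excavate, Z).
New critical path: Permits→Roofing→RoughElec = 3+9+9 = 21 ⇒ 21 days.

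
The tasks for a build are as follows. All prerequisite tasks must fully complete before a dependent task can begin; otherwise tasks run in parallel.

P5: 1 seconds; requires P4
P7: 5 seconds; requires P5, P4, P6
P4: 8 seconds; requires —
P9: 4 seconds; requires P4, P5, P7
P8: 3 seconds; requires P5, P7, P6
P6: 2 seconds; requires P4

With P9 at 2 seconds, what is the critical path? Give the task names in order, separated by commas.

P4, P6, P7, P8

Baseline: P4→P6→P7→P9 = 8+2+5+4 = 19 → 19 seconds.
Since P9 is critical, the -2 change carries straight to that chain (now 17 seconds).
Now P4→P6→P7→P8 = 8+2+5+3 = 18 is longest, so the finish becomes 18 seconds.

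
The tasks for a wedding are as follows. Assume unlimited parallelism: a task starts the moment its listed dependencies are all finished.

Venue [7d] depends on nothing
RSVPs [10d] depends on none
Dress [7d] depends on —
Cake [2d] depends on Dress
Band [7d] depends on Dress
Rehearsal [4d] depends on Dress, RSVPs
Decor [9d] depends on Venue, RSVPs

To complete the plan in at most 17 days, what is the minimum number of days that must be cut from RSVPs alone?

2

Current finish: 19 days; target: 17.
RSVPs is on every critical path, so each day cut from RSVPs cuts the finish by one (this holds down to a finish of 16).
Need 19 − 17 = 2 days off RSVPs → RSVPs becomes 8 days, finish becomes 17.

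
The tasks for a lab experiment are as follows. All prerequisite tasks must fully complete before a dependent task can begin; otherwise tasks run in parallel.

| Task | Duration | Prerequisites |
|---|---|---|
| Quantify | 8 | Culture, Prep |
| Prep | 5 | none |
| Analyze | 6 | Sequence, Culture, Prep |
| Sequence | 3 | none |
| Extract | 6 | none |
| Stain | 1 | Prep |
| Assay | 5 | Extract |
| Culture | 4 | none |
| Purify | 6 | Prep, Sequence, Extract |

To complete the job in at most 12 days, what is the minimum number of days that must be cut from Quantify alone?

Current finish: 13 days; target: 12.
Quantify is on every critical path, so each day cut from Quantify cuts the finish by one (this holds down to a finish of 12).
Need 13 − 12 = 1 day off Quantify → Quantify becomes 7 days, finish becomes 12.

1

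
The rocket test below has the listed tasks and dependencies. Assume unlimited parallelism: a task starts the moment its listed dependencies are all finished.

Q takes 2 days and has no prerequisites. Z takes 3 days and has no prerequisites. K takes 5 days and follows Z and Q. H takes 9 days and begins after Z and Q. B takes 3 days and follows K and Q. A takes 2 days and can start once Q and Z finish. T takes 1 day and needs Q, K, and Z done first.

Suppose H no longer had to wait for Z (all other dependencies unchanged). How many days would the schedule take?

11

With the dependency in place, Z→H = 3+9 = 12 sets the finish at 12 days.
Without Z→H, H's earliest start moves from 3 to 2.
After: Q→H = 2+9 = 11 → 11 days.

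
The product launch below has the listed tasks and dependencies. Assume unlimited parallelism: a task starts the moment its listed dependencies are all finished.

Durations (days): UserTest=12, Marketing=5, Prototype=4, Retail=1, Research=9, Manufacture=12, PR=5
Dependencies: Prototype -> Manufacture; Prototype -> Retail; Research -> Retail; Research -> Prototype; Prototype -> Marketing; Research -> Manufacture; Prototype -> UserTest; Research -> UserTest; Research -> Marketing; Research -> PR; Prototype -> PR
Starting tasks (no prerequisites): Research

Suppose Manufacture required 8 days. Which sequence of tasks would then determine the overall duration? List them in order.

The binding path is Research→Prototype→Manufacture = 9+4+12 = 25; finish at 25 days.
Since Manufacture is critical, the -4 change carries straight to that chain (now 21 days).
Now Research→Prototype→UserTest = 9+4+12 = 25 is longest, so the finish becomes 25 days.

Research, Prototype, UserTest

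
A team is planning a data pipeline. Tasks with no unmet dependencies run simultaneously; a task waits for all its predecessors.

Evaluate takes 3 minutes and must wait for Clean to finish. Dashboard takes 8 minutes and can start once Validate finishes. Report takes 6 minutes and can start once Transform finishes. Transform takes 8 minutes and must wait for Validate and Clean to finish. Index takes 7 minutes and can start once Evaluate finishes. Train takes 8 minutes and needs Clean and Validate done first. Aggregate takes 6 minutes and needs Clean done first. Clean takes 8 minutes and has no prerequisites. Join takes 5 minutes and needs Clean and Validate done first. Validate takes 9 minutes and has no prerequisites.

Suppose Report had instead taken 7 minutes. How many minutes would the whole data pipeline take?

24

As given, the longest chain is Validate→Transform→Report = 9+8+6 = 23, so the finish is 23 minutes.
Report is on the critical path; changing it to 7 makes that path 24 minutes.
The critical path is still Validate→Transform→Report; finish is now 24 minutes.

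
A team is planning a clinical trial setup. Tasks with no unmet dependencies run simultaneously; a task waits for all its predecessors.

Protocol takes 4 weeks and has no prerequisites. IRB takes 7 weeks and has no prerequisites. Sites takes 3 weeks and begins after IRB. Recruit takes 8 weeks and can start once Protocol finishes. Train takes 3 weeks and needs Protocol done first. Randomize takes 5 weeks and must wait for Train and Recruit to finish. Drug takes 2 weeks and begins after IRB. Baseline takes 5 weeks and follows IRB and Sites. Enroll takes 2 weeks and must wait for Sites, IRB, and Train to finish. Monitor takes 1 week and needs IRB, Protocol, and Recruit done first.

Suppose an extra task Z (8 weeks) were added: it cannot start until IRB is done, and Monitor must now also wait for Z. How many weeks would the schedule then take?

Originally the schedule takes 17 weeks.
With Z inserted, Monitor now waits for max(IRB, Protocol, Recruit, Z).
New critical path: Protocol→Recruit→Randomize = 4+8+5 = 17 ⇒ 17 weeks.

17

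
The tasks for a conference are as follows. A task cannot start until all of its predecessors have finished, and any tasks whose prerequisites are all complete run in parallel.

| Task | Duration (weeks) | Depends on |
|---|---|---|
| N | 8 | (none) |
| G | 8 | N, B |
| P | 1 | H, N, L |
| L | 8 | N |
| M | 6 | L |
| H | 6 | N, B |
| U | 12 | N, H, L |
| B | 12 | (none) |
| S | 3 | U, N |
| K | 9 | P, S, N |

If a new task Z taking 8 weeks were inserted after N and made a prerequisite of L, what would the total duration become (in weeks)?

Originally the job takes 42 weeks.
With Z inserted, L now waits for max(N, Z).
New critical path: N→Z→L→U→S→K = 8+8+8+12+3+9 = 48 ⇒ 48 weeks.

48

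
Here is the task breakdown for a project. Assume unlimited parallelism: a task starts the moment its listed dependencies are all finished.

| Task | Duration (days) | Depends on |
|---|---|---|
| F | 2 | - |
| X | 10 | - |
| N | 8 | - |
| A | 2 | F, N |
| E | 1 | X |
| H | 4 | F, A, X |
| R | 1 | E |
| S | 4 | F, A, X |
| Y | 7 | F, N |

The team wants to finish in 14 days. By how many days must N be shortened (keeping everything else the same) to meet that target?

Current finish: 15 days; target: 14.
N is on every critical path, so each day cut from N cuts the finish by one (this holds down to a finish of 14).
Need 15 − 14 = 1 day off N → N becomes 7 days, finish becomes 14.

1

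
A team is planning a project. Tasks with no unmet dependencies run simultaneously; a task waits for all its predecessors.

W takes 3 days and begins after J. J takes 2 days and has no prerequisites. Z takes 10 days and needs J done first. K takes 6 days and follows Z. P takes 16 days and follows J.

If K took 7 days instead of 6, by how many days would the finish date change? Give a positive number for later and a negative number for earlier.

1

As given, the longest chain is J→Z→K = 2+10+6 = 18, so the finish is 18 days.
K lies on that path, so at 7 days the path becomes 19 days.
No other chain overtakes it, so the finish is 19 days.
Change in finish: 19 − 18 = +1 days.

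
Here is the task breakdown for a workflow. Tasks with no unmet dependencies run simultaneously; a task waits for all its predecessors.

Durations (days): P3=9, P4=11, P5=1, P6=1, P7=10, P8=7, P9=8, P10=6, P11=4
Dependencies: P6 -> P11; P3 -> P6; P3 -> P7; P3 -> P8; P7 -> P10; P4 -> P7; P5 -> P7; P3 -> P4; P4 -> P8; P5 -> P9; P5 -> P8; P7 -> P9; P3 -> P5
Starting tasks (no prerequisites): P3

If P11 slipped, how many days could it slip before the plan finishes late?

The longest chain is P3→P4→P7→P9 = 9+11+10+8 = 38; overall finish 38 days.
Longest path through P11: 14 days (earliest finish 14, latest finish 38).
So P11 can slip 38 − 14 = 24 days.

24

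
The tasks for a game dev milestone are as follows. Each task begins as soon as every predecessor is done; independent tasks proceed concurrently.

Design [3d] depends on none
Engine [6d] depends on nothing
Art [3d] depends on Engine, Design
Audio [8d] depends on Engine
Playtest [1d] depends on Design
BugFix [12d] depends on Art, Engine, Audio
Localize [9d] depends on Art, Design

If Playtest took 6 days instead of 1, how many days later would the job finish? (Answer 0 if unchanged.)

0

As given, the longest chain is Engine→Audio→BugFix = 6+8+12 = 26, so the finish is 26 days.
The longest path through Playtest is only 4 days, so Playtest has float 22.
The critical path is still Engine→Audio→BugFix; finish is now 26 days.
Change in finish: 26 − 26 = +0 days.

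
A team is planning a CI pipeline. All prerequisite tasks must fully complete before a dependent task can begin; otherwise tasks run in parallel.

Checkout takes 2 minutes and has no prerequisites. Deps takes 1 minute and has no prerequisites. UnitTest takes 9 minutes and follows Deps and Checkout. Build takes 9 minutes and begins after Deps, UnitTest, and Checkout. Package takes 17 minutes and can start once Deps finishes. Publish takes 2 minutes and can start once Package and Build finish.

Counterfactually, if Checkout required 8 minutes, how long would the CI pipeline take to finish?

As given, the longest chain is Checkout→UnitTest→Build→Publish = 2+9+9+2 = 22, so the finish is 22 minutes.
Since Checkout is critical, the +6 change carries straight to that chain (now 28 minutes).
The critical path is still Checkout→UnitTest→Build→Publish; finish is now 28 minutes.

28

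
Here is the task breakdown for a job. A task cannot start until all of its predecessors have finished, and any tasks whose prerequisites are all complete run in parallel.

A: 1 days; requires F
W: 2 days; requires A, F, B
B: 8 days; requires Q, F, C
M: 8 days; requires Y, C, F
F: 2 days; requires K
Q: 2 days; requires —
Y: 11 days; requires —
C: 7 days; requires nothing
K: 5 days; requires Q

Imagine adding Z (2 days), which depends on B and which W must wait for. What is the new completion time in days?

Originally the schedule takes 19 days.
With Z inserted, W now waits for max(A, F, B, Z).
New critical path: Q→K→F→B→Z→W = 2+5+2+8+2+2 = 21 ⇒ 21 days.

21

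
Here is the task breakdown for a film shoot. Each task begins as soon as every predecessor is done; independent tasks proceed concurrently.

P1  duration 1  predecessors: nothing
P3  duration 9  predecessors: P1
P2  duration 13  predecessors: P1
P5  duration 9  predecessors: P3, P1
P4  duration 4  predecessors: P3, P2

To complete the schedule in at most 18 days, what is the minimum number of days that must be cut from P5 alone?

1

Current finish: 19 days; target: 18.
P5 is on every critical path, so each day cut from P5 cuts the finish by one (this holds down to a finish of 18).
Need 19 − 18 = 1 day off P5 → P5 becomes 8 days, finish becomes 18.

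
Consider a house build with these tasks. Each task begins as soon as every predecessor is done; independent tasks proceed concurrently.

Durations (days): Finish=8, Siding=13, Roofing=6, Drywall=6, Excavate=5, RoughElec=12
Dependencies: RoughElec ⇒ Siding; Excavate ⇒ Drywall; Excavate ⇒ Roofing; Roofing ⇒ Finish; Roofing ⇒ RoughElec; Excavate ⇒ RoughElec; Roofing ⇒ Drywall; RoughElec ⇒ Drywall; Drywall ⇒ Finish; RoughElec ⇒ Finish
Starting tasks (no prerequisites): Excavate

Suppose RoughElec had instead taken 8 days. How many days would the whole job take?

Baseline: Excavate→Roofing→RoughElec→Drywall→Finish = 5+6+12+6+8 = 37 → 37 days.
Since RoughElec is critical, the -4 change carries straight to that chain (now 33 days).
That remains the longest chain; total 33 days.

33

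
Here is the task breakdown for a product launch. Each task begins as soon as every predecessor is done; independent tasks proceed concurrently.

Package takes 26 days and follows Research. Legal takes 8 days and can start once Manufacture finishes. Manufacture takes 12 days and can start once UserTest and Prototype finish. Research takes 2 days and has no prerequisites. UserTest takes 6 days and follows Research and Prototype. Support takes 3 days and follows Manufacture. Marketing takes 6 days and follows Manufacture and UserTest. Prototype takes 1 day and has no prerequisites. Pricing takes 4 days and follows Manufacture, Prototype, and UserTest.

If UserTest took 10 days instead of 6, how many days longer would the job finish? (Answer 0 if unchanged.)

4

Actual critical path: Research→UserTest→Manufacture→Legal = 2+6+12+8 = 28 ⇒ 28 days.
UserTest is on the critical path; changing it to 10 makes that path 32 days.
The critical path is still Research→UserTest→Manufacture→Legal; finish is now 32 days.
Change in finish: 32 − 28 = +4 days.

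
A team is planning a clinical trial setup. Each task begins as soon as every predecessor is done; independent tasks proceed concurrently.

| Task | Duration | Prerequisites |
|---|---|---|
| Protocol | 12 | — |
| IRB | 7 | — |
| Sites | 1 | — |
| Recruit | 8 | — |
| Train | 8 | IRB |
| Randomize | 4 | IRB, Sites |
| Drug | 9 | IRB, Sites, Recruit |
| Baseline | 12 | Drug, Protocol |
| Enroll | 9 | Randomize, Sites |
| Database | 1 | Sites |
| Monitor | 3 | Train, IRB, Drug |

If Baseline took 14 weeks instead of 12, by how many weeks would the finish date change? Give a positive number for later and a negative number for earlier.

Critical path before the change: Recruit→Drug→Baseline = 8+9+12 = 29 giving 29 weeks.
Since Baseline is critical, the +2 change carries straight to that chain (now 31 weeks).
No other chain overtakes it, so the finish is 31 weeks.
Change in finish: 31 − 29 = +2 weeks.

2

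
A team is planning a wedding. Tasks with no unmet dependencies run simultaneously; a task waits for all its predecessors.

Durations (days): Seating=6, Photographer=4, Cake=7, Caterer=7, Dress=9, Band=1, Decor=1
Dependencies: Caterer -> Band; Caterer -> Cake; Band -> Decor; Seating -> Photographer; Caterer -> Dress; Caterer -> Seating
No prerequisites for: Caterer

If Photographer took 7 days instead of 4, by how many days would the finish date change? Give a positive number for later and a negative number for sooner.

3

Actual critical path: Caterer→Seating→Photographer = 7+6+4 = 17 ⇒ 17 days.
Since Photographer is critical, the +3 change carries straight to that chain (now 20 days).
The critical path is still Caterer→Seating→Photographer; finish is now 20 days.
Change in finish: 20 − 17 = +3 days.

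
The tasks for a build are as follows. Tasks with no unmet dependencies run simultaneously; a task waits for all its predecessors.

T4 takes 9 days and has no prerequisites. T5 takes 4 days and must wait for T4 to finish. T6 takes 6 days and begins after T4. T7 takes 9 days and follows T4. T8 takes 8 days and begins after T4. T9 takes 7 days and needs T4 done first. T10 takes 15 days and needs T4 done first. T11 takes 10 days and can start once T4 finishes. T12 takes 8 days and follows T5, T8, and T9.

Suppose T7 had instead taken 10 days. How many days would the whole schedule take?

25

As given, the longest chain is T4→T8→T12 = 9+8+8 = 25, so the finish is 25 days.
The longest path through T7 is only 18 days, so T7 has float 7.
That remains the longest chain; total 25 days.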